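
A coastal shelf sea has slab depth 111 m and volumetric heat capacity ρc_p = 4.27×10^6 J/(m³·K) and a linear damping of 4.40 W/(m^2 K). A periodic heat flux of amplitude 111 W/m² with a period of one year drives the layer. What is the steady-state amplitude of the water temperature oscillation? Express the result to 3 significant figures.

Areal heat capacity C = ρc_p × D = 4.27×10^6 × 111 = 4.74×10^8 J/(m²·K).
Angular frequency ω = 2π / T = 2π / 3.15×10^7 s = 1.99×10^-7 s⁻¹.
√((Cω)² + λ²) = √((94.4)² + 4.40²) = 94.5 W/(m²·K).
Amplitude A = F₀ / √((Cω)²+λ²) = 111 / 94.5 = 1.17 K.

1.17 K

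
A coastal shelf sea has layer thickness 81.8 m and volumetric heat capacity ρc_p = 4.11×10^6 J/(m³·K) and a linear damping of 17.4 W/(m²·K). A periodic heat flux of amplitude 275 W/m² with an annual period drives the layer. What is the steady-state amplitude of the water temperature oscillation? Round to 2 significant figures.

4.0 K

Areal heat capacity C = ρc_p × D = 4.11×10^6 × 81.8 = 3.36×10^8 J m⁻² K⁻¹.
Angular frequency ω = 2π / T = 2π / 3.15×10^7 s = 1.99×10^-7 s⁻¹.
√((Cω)² + λ²) = √((67.0)² + 17.4²) = 69.2 W/(m²·K).
Amplitude A = F₀ / √((Cω)²+λ²) = 275 / 69.2 = 3.97 K.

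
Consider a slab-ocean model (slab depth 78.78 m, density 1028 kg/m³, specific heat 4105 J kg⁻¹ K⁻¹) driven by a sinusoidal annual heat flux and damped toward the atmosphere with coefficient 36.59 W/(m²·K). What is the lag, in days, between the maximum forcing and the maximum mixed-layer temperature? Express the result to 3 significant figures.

61.9 days

Areal heat capacity C = ρ c_p D = 1028 × 4105 × 78.78 = 3.32×10^8 J/(m²·K).
ω = 2π / 3.15×10^7 s = 1.99×10^-7 s⁻¹.
Phase lag φ = arctan(Cω/λ) = arctan(66.2/36.59) = 1.07 rad.
Time lag = φ / ω = 1.07 / 1.99×10^-7 = 5.35×10^6 s = 61.9 days.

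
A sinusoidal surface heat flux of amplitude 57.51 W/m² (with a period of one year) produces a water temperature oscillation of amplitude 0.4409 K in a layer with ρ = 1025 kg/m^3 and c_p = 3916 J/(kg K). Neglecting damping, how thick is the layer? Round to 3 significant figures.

ω = 2π / 3.15×10^7 s = 1.99×10^-7 s⁻¹.
Required C = F₀ / (A ω) = 57.51 / (0.4409 × 1.99×10^-7) = 6.55×10^8 J/(m²·K).
D = C / (ρ c_p) = 6.55×10^8 / (1025 × 3916) = 163 m.

163 m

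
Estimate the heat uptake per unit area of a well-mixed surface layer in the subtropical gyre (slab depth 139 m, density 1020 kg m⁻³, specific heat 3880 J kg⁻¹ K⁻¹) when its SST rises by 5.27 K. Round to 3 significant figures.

Areal heat capacity C = ρ c_p D = 1020 × 3880 × 139 = 5.50×10^8 J m⁻² K⁻¹.
ΔQ = C ΔT = 5.50×10^8 × 5.27 = 2.90×10^9 J/m².

2.90×10^9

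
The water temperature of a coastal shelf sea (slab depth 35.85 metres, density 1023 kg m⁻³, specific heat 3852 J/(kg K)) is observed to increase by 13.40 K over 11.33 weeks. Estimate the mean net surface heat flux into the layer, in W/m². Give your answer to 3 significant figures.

276

Areal heat capacity C = ρ c_p D = 1023 × 3852 × 35.85 = 1.41×10^8 J/(m²·K).
Required heat per unit area: Q = C ΔT = 1.41×10^8 × 13.40 = 1.89×10^9 J/m².
Flux F = Q / Δt = 1.89×10^9 / 6.85×10^6 s = 276 W/m².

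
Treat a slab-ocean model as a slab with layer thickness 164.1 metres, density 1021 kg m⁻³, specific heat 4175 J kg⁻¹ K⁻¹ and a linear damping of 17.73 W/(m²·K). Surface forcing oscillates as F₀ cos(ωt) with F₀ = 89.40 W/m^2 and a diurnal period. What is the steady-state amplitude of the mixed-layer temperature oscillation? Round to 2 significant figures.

0.0018 K

Areal heat capacity C = ρ c_p D = 1021 × 4175 × 164.1 = 7.00×10^8 J/(m²·K).
Angular frequency ω = 2π / T = 2π / 86400 s = 7.27×10^-5 s⁻¹.
√((Cω)² + λ²) = √((50900)² + 17.73²) = 50900 W/(m²·K).
Amplitude A = F₀ / √((Cω)²+λ²) = 89.40 / 50900 = 0.00176 K.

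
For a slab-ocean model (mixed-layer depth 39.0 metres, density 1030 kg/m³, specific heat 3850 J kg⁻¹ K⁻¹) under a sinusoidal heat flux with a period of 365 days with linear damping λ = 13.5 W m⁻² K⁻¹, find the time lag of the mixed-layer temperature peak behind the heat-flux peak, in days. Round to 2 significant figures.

67 days

Areal heat capacity C = ρ c_p D = 1030 × 3850 × 39.0 = 1.55×10^8 J/(m²·K).
ω = 2π / 3.15×10^7 s = 1.99×10^-7 s⁻¹.
Phase lag φ = arctan(Cω/λ) = arctan(30.8/13.5) = 1.16 rad.
Time lag = φ / ω = 1.16 / 1.99×10^-7 = 5.81×10^6 s = 67.3 days.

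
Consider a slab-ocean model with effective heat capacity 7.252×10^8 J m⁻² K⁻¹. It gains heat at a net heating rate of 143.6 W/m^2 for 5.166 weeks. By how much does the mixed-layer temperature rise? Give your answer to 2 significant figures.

Areal heat capacity C = 7.252×10^8 J m⁻² K⁻¹ (given).
Net heat input Q = F Δt = 143.6 × (5.166 weeks × 6.048×10^5 s/week) = 4.49×10^8 J/m².
ΔT = Q / C = 4.49×10^8 / 7.25×10^8 = 0.619 K.

0.62 K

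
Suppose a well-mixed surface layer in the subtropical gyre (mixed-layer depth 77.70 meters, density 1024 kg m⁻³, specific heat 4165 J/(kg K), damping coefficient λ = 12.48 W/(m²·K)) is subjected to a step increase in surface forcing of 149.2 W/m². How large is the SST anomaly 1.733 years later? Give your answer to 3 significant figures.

10.4 K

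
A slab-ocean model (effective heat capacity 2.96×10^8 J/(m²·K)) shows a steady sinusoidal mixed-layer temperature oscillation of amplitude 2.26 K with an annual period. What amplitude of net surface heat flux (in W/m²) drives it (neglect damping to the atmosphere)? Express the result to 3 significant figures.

133

Areal heat capacity C = 2.96×10^8 J/(m²·K) (given).
ω = 2π / 3.15×10^7 s = 1.99×10^-7 s⁻¹.
Cω = 2.96×10^8 × 1.99×10^-7 = 59.0 W/(m²·K).
F₀ = A × Cω = 2.26 × 59.0 = 133 W/m².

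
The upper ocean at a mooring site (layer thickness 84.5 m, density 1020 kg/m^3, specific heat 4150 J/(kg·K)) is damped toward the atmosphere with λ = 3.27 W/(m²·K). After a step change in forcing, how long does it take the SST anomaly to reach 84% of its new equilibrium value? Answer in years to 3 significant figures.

Areal heat capacity C = ρ c_p D = 1020 × 4150 × 84.5 = 3.58×10^8 J/(m²·K).
τ = C / λ = 3.58×10^8 / 3.27 = 1.09×10^8 s.
Fraction reached: 1 − e^(−t/τ) = 0.84 ⇒ t = −τ ln(1 − 0.84) = τ × 1.83.
t = 2.00×10^8 s = 6.35 years.

6.35 years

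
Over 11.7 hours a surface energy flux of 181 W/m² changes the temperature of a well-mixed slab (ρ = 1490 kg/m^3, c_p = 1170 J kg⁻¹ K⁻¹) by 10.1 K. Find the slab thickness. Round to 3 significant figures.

0.433 m

Heat input Q = F Δt = 181 × 42100 s = 7.62×10^6 J/m².
Required areal heat capacity C = Q / ΔT = 7.55×10^5 J/(m²·K).
Depth D = C / (ρ c_p) = 7.55×10^5 / (1490 × 1170) = 0.433 m.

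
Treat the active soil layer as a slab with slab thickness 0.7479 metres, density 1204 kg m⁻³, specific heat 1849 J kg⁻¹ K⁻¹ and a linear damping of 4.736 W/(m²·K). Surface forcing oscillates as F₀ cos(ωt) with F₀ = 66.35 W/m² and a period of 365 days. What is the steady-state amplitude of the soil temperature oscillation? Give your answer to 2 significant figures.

14 K

Areal heat capacity C = ρ c_p D = 1204 × 1849 × 0.7479 = 1.66×10^6 J/(m²·K).
Angular frequency ω = 2π / T = 2π / 3.15×10^7 s = 1.99×10^-7 s⁻¹.
√((Cω)² + λ²) = √((0.332)² + 4.736²) = 4.75 W/(m²·K).
Amplitude A = F₀ / √((Cω)²+λ²) = 66.35 / 4.75 = 14.0 K.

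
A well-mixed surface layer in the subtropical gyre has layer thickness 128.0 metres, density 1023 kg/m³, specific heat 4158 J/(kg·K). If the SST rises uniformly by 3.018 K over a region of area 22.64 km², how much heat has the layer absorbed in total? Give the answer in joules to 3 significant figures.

Areal heat capacity C = ρ c_p D = 1023 × 4158 × 128.0 = 5.44×10^8 J/(m²·K).
Heat per unit area: q = C ΔT = 5.44×10^8 × 3.018 = 1.64×10^9 J/m².
Total heat: Q = q × A = 1.64×10^9 × (22.64 × 10⁶ m²) = 3.72×10^16 J.

3.72×10^16 J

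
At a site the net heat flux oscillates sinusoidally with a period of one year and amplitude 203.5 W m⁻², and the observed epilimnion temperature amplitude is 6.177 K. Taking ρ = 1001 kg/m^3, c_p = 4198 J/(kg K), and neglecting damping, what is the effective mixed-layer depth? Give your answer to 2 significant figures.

ω = 2π / 3.15×10^7 s = 1.99×10^-7 s⁻¹.
Required C = F₀ / (A ω) = 203.5 / (6.177 × 1.99×10^-7) = 1.65×10^8 J/(m²·K).
D = C / (ρ c_p) = 1.65×10^8 / (1001 × 4198) = 39.3 m.

39 m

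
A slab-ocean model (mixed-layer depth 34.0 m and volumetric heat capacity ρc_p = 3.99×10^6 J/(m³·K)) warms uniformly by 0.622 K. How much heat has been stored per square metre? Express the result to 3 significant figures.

8.44×10^7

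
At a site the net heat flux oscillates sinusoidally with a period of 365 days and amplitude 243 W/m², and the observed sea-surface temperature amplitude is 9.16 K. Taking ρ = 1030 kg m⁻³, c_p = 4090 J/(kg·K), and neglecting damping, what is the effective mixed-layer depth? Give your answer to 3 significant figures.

ω = 2π / 3.15×10^7 s = 1.99×10^-7 s⁻¹.
Required C = F₀ / (A ω) = 243 / (9.16 × 1.99×10^-7) = 1.33×10^8 J/(m²·K).
D = C / (ρ c_p) = 1.33×10^8 / (1030 × 4090) = 31.6 m.

31.6 m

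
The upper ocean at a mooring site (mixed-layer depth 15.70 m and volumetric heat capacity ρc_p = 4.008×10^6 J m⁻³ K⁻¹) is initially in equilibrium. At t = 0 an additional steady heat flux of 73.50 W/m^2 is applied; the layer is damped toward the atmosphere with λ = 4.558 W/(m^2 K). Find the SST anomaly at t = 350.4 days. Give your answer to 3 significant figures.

Areal heat capacity C = ρc_p × D = 4.008×10^6 × 15.70 = 6.29×10^7 J m⁻² K⁻¹.
τ = C / λ = 6.29×10^7 / 4.558 = 1.38×10^7 s.
Equilibrium anomaly ΔT_eq = F / λ = 73.50 / 4.558 = 16.1 K.
t = 350.4 days = 3.03×10^7 s, so t/τ = 2.19.
ΔT(t) = ΔT_eq (1 − e^(−t/τ)) = 16.1 × (1 − e^−2.19) = 14.3 K.

14.3 K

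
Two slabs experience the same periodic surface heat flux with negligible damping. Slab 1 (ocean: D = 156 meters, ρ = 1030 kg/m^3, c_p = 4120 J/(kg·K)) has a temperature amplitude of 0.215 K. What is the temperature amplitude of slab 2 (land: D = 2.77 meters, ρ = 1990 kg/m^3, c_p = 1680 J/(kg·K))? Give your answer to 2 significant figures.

15 K

C_ocean = 6.62×10^8 J/(m²·K); C_land = 9.26×10^6 J/(m²·K).
A ∝ 1/C ⇒ A_land = A_ocean × C_ocean/C_land = 0.215 × 71.5 = 15.4 K.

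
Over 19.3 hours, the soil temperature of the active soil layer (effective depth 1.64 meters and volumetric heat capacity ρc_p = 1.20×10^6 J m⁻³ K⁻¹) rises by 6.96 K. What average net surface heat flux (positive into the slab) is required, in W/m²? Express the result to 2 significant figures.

Areal heat capacity C = ρc_p × D = 1.20×10^6 × 1.64 = 1.97×10^6 J m⁻² K⁻¹.
Required heat per unit area: Q = C ΔT = 1.97×10^6 × 6.96 = 1.37×10^7 J/m².
Flux F = Q / Δt = 1.37×10^7 / 69500 s = 197 W/m².

200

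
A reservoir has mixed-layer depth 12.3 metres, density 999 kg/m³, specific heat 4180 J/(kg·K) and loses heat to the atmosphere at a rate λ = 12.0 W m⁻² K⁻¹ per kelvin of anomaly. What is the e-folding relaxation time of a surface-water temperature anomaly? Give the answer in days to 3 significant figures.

Areal heat capacity C = ρ c_p D = 999 × 4180 × 12.3 = 5.14×10^7 J/(m²·K).
Relaxation time τ = C / λ = 5.14×10^7 / 12.0 = 4.28×10^6 s.
In days: 4.28×10^6 s / (86400 s/day) = 49.5 days.

49.5 days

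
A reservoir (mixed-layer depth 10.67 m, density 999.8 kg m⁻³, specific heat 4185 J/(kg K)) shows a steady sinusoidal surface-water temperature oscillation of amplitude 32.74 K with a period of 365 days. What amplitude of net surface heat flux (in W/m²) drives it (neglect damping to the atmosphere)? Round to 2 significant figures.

Areal heat capacity C = ρ c_p D = 999.8 × 4185 × 10.67 = 4.46×10^7 J/(m²·K).
ω = 2π / 3.15×10^7 s = 1.99×10^-7 s⁻¹.
Cω = 4.46×10^7 × 1.99×10^-7 = 8.90 W/(m²·K).
F₀ = A × Cω = 32.74 × 8.90 = 291 W/m².

290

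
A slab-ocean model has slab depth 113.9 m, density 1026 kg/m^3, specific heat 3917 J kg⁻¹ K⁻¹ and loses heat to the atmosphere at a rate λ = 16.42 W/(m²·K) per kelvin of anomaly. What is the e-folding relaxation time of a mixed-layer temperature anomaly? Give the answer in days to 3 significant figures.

Areal heat capacity C = ρ c_p D = 1026 × 3917 × 113.9 = 4.58×10^8 J m⁻² K⁻¹.
Relaxation time τ = C / λ = 4.58×10^8 / 16.42 = 2.79×10^7 s.
In days: 2.79×10^7 s / (86400 s/day) = 323 days.

323 days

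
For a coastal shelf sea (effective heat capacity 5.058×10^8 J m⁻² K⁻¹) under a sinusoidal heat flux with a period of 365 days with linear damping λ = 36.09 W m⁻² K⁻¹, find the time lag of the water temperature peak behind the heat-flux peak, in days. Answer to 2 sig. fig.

71 days

Areal heat capacity C = 5.058×10^8 J m⁻² K⁻¹ (given).
ω = 2π / 3.15×10^7 s = 1.99×10^-7 s⁻¹.
Phase lag φ = arctan(Cω/λ) = arctan(101/36.09) = 1.23 rad.
Time lag = φ / ω = 1.23 / 1.99×10^-7 = 6.16×10^6 s = 71.3 days.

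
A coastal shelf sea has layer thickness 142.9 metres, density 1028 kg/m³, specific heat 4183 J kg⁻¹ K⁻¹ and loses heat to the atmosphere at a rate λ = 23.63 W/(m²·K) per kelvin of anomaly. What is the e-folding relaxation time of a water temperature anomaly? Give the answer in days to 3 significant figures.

301 days

Areal heat capacity C = ρ c_p D = 1028 × 4183 × 142.9 = 6.14×10^8 J/(m²·K).
Relaxation time τ = C / λ = 6.14×10^8 / 23.63 = 2.60×10^7 s.
In days: 2.60×10^7 s / (86400 s/day) = 301 days.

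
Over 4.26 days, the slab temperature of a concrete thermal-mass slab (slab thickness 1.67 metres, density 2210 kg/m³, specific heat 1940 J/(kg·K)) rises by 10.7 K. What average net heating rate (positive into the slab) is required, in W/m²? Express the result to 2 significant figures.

Areal heat capacity C = ρ c_p D = 2210 × 1940 × 1.67 = 7.16×10^6 J/(m^2 K).
Required heat per unit area: Q = C ΔT = 7.16×10^6 × 10.7 = 7.66×10^7 J/m².
Flux F = Q / Δt = 7.66×10^7 / 3.68×10^5 s = 208 W/m².

210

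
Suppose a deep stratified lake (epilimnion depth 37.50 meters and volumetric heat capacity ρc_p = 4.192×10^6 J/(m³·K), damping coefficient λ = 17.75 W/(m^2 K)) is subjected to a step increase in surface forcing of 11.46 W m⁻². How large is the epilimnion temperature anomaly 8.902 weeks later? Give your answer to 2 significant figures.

Areal heat capacity C = ρc_p × D = 4.192×10^6 × 37.50 = 1.57×10^8 J/(m²·K).
τ = C / λ = 1.57×10^8 / 17.75 = 8.86×10^6 s.
Equilibrium anomaly ΔT_eq = F / λ = 11.46 / 17.75 = 0.646 K.
t = 8.902 weeks = 5.38×10^6 s, so t/τ = 0.608.
ΔT(t) = ΔT_eq (1 − e^(−t/τ)) = 0.646 × (1 − e^−0.608) = 0.294 K.

0.29 K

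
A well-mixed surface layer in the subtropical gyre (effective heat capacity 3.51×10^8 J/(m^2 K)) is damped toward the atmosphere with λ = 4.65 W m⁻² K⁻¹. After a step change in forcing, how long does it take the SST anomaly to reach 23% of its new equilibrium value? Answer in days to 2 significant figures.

Areal heat capacity C = 3.51×10^8 J/(m^2 K) (given).
τ = C / λ = 3.51×10^8 / 4.65 = 7.55×10^7 s.
Fraction reached: 1 − e^(−t/τ) = 0.23 ⇒ t = −τ ln(1 − 0.23) = τ × 0.261.
t = 1.97×10^7 s = 228 days.

230 days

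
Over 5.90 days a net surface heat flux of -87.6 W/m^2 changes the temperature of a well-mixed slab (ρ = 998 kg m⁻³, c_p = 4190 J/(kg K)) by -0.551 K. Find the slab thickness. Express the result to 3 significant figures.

Heat input Q = F Δt = -87.6 × 5.10×10^5 s = -4.47×10^7 J/m².
Required areal heat capacity C = Q / ΔT = 8.10×10^7 J/(m²·K).
Depth D = C / (ρ c_p) = 8.10×10^7 / (998 × 4190) = 19.4 m.

19.4 m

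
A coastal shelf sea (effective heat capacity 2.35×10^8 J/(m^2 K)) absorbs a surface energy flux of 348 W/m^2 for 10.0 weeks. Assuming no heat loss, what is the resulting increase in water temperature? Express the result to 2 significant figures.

9.0 K

Areal heat capacity C = 2.35×10^8 J/(m^2 K) (given).
Net heat input Q = F Δt = 348 × (10.0 weeks × 6.048×10^5 s/week) = 2.10×10^9 J/m².
ΔT = Q / C = 2.10×10^9 / 2.35×10^8 = 8.96 K.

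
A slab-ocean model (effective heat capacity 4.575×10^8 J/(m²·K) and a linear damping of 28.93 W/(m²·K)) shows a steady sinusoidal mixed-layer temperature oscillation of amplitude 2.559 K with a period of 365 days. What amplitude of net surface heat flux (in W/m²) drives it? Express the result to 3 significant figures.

Areal heat capacity C = 4.575×10^8 J/(m²·K) (given).
ω = 2π / 3.15×10^7 s = 1.99×10^-7 s⁻¹.
√((Cω)² + λ²) = √((91.2)² + 28.93²) = 95.6 W/(m²·K).
F₀ = A × √((Cω)²+λ²) = 2.559 × 95.6 = 245 W/m².

245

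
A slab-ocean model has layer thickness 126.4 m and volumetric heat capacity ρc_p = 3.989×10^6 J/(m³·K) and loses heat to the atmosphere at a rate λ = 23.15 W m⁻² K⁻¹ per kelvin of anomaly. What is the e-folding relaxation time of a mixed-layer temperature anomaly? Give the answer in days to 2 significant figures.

Areal heat capacity C = ρc_p × D = 3.989×10^6 × 126.4 = 5.04×10^8 J m⁻² K⁻¹.
Relaxation time τ = C / λ = 5.04×10^8 / 23.15 = 2.18×10^7 s.
In days: 2.18×10^7 s / (86400 s/day) = 252 days.

250 days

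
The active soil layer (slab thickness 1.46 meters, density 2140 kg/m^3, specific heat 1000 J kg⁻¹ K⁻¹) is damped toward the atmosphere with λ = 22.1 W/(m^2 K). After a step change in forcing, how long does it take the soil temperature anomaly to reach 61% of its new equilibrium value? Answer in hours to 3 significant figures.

Areal heat capacity C = ρ c_p D = 2140 × 1000 × 1.46 = 3.12×10^6 J/(m^2 K).
τ = C / λ = 3.12×10^6 / 22.1 = 1.41×10^5 s.
Fraction reached: 1 − e^(−t/τ) = 0.61 ⇒ t = −τ ln(1 − 0.61) = τ × 0.942.
t = 1.33×10^5 s = 37.0 hours.

37.0 hours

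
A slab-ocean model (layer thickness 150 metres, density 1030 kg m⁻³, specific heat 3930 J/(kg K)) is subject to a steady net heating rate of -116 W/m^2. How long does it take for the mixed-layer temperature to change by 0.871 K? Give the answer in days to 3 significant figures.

52.8 days

Areal heat capacity C = ρ c_p D = 1030 × 3930 × 150 = 6.07×10^8 J/(m^2 K).
Time required: Δt = C ΔT / F = 6.07×10^8 × -0.871 / -116 = 4.56×10^6 s.
In days: 4.56×10^6 s / (86400 s/day) = 52.8 days.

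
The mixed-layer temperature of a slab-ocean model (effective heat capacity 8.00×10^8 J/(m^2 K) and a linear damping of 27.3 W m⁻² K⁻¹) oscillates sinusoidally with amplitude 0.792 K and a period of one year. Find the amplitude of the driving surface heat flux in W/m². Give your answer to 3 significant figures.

128

Areal heat capacity C = 8.00×10^8 J/(m^2 K) (given).
ω = 2π / 3.15×10^7 s = 1.99×10^-7 s⁻¹.
√((Cω)² + λ²) = √((159)² + 27.3²) = 162 W/(m²·K).
F₀ = A × √((Cω)²+λ²) = 0.792 × 162 = 128 W/m².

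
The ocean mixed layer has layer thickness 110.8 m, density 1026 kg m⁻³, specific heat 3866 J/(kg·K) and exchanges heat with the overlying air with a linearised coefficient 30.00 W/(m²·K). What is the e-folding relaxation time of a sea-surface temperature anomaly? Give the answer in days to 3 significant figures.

170 days

Areal heat capacity C = ρ c_p D = 1026 × 3866 × 110.8 = 4.39×10^8 J/(m²·K).
Relaxation time τ = C / λ = 4.39×10^8 / 30.00 = 1.46×10^7 s.
In days: 1.46×10^7 s / (86400 s/day) = 170 days.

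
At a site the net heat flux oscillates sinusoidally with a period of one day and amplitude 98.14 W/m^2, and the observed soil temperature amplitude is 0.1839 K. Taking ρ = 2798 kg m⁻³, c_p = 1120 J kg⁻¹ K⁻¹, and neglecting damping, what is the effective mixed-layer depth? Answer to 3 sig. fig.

ω = 2π / 86400 s = 7.27×10^-5 s⁻¹.
Required C = F₀ / (A ω) = 98.14 / (0.1839 × 7.27×10^-5) = 7.34×10^6 J/(m²·K).
D = C / (ρ c_p) = 7.34×10^6 / (2798 × 1120) = 2.34 m.

2.34 m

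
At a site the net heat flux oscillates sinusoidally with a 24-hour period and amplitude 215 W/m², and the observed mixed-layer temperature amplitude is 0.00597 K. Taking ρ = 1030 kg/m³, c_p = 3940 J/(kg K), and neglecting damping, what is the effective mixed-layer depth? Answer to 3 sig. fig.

ω = 2π / 86400 s = 7.27×10^-5 s⁻¹.
Required C = F₀ / (A ω) = 215 / (0.00597 × 7.27×10^-5) = 4.95×10^8 J/(m²·K).
D = C / (ρ c_p) = 4.95×10^8 / (1030 × 3940) = 122 m.

122 m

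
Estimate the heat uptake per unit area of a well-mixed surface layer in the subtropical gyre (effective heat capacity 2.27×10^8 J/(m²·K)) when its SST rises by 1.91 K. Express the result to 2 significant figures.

Areal heat capacity C = 2.27×10^8 J/(m²·K) (given).
ΔQ = C ΔT = 2.27×10^8 × 1.91 = 4.34×10^8 J/m².

4.3×10^8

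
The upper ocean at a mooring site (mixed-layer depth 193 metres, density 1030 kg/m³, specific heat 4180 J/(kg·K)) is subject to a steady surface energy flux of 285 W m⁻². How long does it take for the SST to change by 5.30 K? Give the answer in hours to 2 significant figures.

Areal heat capacity C = ρ c_p D = 1030 × 4180 × 193 = 8.31×10^8 J m⁻² K⁻¹.
Time required: Δt = C ΔT / F = 8.31×10^8 × 5.30 / 285 = 1.55×10^7 s.
In hours: 1.55×10^7 s / (3600 s/hour) = 4290 hours.

4300 hours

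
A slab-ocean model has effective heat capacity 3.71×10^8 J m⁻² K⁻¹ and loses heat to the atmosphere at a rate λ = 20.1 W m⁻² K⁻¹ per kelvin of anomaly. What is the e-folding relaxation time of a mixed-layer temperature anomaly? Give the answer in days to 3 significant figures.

Areal heat capacity C = 3.71×10^8 J m⁻² K⁻¹ (given).
Relaxation time τ = C / λ = 3.71×10^8 / 20.1 = 1.85×10^7 s.
In days: 1.85×10^7 s / (86400 s/day) = 214 days.

214 days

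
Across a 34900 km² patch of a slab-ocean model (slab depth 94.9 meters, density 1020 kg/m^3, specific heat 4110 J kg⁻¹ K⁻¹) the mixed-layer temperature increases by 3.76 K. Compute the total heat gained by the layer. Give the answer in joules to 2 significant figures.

5.2×10^19 J

Areal heat capacity C = ρ c_p D = 1020 × 4110 × 94.9 = 3.98×10^8 J m⁻² K⁻¹.
Heat per unit area: q = C ΔT = 3.98×10^8 × 3.76 = 1.50×10^9 J/m².
Total heat: Q = q × A = 1.50×10^9 × (34900 × 10⁶ m²) = 5.22×10^19 J.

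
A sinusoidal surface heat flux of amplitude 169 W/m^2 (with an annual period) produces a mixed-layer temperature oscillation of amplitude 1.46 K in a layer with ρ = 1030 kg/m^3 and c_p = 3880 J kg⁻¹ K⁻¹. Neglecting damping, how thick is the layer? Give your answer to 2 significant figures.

ω = 2π / 3.15×10^7 s = 1.99×10^-7 s⁻¹.
Required C = F₀ / (A ω) = 169 / (1.46 × 1.99×10^-7) = 5.81×10^8 J/(m²·K).
D = C / (ρ c_p) = 5.81×10^8 / (1030 × 3880) = 145 m.

150 m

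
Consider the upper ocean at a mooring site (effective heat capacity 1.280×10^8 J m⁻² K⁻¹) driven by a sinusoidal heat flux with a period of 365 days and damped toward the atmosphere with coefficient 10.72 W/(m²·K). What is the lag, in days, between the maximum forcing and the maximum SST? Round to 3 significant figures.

68.1 days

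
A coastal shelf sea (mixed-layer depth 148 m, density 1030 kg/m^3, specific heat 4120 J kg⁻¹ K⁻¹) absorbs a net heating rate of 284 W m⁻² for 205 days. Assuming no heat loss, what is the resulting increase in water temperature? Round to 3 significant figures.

Areal heat capacity C = ρ c_p D = 1030 × 4120 × 148 = 6.28×10^8 J/(m^2 K).
Net heat input Q = F Δt = 284 × (205 days × 86400 s/day) = 5.03×10^9 J/m².
ΔT = Q / C = 5.03×10^9 / 6.28×10^8 = 8.01 K.

8.01 K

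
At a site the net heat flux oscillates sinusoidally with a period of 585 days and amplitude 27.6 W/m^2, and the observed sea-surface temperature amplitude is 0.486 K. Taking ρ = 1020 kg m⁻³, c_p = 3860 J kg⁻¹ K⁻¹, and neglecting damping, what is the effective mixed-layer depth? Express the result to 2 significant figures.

120 m

ω = 2π / 5.05×10^7 s = 1.24×10^-7 s⁻¹.
Required C = F₀ / (A ω) = 27.6 / (0.486 × 1.24×10^-7) = 4.57×10^8 J/(m²·K).
D = C / (ρ c_p) = 4.57×10^8 / (1020 × 3860) = 116 m.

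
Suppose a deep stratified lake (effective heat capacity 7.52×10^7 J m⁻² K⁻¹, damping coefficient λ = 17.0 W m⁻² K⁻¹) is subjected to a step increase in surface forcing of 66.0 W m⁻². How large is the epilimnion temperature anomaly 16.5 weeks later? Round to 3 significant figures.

3.48 K

Areal heat capacity C = 7.52×10^7 J m⁻² K⁻¹ (given).
τ = C / λ = 7.52×10^7 / 17.0 = 4.42×10^6 s.
Equilibrium anomaly ΔT_eq = F / λ = 66.0 / 17.0 = 3.88 K.
t = 16.5 weeks = 9.98×10^6 s, so t/τ = 2.26.
ΔT(t) = ΔT_eq (1 − e^(−t/τ)) = 3.88 × (1 − e^−2.26) = 3.48 K.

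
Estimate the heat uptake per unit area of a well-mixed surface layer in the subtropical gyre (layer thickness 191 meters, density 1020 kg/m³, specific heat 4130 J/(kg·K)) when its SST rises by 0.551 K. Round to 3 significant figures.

Areal heat capacity C = ρ c_p D = 1020 × 4130 × 191 = 8.05×10^8 J/(m²·K).
ΔQ = C ΔT = 8.05×10^8 × 0.551 = 4.43×10^8 J/m².

4.43×10^8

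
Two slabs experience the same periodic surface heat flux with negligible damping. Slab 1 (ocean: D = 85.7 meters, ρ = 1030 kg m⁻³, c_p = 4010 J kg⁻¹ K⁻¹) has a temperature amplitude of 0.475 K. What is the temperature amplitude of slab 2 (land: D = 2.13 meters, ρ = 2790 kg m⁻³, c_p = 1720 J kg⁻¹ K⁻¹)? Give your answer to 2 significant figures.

C_ocean = 3.54×10^8 J/(m²·K); C_land = 1.02×10^7 J/(m²·K).
A ∝ 1/C ⇒ A_land = A_ocean × C_ocean/C_land = 0.475 × 34.6 = 16.4 K.

16 K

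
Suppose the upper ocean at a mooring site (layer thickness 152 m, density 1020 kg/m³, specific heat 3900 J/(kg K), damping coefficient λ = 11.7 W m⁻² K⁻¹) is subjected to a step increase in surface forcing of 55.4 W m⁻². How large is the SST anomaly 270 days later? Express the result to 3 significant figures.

Areal heat capacity C = ρ c_p D = 1020 × 3900 × 152 = 6.05×10^8 J m⁻² K⁻¹.
τ = C / λ = 6.05×10^8 / 11.7 = 5.17×10^7 s.
Equilibrium anomaly ΔT_eq = F / λ = 55.4 / 11.7 = 4.74 K.
t = 270 days = 2.33×10^7 s, so t/τ = 0.451.
ΔT(t) = ΔT_eq (1 − e^(−t/τ)) = 4.74 × (1 − e^−0.451) = 1.72 K.

1.72 K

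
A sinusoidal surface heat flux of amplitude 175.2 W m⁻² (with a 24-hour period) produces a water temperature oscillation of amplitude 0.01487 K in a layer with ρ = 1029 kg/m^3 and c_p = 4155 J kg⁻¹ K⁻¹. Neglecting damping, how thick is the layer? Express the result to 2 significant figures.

ω = 2π / 86400 s = 7.27×10^-5 s⁻¹.
Required C = F₀ / (A ω) = 175.2 / (0.01487 × 7.27×10^-5) = 1.62×10^8 J/(m²·K).
D = C / (ρ c_p) = 1.62×10^8 / (1029 × 4155) = 37.9 m.

38 m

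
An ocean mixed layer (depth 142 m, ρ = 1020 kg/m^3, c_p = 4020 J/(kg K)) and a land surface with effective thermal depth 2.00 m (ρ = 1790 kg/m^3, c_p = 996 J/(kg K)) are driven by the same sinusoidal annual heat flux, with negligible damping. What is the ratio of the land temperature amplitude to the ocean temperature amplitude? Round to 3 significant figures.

163

C_ocean = 1020 × 4020 × 142 = 5.82×10^8 J/(m²·K).
C_land = 1790 × 996 × 2.00 = 3.57×10^6 J/(m²·K).
Undamped amplitude ∝ 1/C, so A_land/A_ocean = C_ocean/C_land = 163.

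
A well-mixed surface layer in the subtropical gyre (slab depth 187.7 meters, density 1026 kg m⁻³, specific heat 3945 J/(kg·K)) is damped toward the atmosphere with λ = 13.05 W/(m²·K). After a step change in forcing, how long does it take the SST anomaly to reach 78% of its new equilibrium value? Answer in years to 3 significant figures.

2.79 years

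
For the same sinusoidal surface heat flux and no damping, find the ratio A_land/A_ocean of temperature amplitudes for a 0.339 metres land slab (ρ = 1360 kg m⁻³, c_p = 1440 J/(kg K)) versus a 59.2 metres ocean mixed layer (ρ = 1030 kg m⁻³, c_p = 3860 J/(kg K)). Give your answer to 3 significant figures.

C_ocean = 1030 × 3860 × 59.2 = 2.35×10^8 J/(m²·K).
C_land = 1360 × 1440 × 0.339 = 6.64×10^5 J/(m²·K).
Undamped amplitude ∝ 1/C, so A_land/A_ocean = C_ocean/C_land = 355.

355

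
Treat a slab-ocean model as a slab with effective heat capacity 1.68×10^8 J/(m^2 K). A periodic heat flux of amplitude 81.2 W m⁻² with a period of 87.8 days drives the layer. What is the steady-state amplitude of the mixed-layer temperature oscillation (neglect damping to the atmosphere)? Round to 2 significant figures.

Areal heat capacity C = 1.68×10^8 J/(m^2 K) (given).
Angular frequency ω = 2π / T = 2π / 7.59×10^6 s = 8.28×10^-7 s⁻¹.
Cω = 1.68×10^8 × 8.28×10^-7 = 139 W/(m²·K).
Amplitude A = F₀ / (Cω) = 81.2 / 139 = 0.584 K.

0.58 K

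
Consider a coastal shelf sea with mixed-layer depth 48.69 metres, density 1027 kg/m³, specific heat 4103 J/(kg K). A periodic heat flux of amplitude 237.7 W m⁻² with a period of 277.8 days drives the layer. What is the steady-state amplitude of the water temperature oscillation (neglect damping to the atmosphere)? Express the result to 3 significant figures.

Areal heat capacity C = ρ c_p D = 1027 × 4103 × 48.69 = 2.05×10^8 J/(m²·K).
Angular frequency ω = 2π / T = 2π / 2.40×10^7 s = 2.62×10^-7 s⁻¹.
Cω = 2.05×10^8 × 2.62×10^-7 = 53.7 W/(m²·K).
Amplitude A = F₀ / (Cω) = 237.7 / 53.7 = 4.43 K.

4.43 K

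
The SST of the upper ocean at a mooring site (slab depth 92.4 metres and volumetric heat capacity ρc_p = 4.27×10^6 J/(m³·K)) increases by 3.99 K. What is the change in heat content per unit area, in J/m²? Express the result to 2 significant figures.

Areal heat capacity C = ρc_p × D = 4.27×10^6 × 92.4 = 3.95×10^8 J/(m²·K).
ΔQ = C ΔT = 3.95×10^8 × 3.99 = 1.57×10^9 J/m².

1.6×10^9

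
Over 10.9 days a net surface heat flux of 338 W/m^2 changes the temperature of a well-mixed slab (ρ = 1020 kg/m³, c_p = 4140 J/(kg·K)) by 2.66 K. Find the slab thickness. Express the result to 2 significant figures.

28 m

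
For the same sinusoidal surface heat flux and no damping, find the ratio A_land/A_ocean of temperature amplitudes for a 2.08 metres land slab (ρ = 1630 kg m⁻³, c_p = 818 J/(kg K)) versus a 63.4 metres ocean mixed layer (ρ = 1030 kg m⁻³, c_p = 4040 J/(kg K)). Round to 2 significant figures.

95

C_ocean = 1030 × 4040 × 63.4 = 2.64×10^8 J/(m²·K).
C_land = 1630 × 818 × 2.08 = 2.77×10^6 J/(m²·K).
Undamped amplitude ∝ 1/C, so A_land/A_ocean = C_ocean/C_land = 95.1.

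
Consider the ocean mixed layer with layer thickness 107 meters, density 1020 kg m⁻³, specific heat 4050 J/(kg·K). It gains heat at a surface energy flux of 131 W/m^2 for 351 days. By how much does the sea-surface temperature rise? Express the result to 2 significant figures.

9.0 K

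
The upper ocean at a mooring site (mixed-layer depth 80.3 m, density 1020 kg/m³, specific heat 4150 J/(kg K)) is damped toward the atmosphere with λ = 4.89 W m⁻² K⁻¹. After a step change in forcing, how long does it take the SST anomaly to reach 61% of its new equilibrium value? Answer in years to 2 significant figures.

2.1 years

Areal heat capacity C = ρ c_p D = 1020 × 4150 × 80.3 = 3.40×10^8 J m⁻² K⁻¹.
τ = C / λ = 3.40×10^8 / 4.89 = 6.95×10^7 s.
Fraction reached: 1 − e^(−t/τ) = 0.61 ⇒ t = −τ ln(1 − 0.61) = τ × 0.942.
t = 6.55×10^7 s = 2.07 years.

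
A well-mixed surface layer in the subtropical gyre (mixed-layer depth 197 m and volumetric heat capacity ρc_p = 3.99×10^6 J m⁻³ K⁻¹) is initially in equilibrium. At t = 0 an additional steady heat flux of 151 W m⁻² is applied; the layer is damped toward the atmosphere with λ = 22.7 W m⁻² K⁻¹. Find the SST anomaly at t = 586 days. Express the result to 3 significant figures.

5.11 K

Areal heat capacity C = ρc_p × D = 3.99×10^6 × 197 = 7.86×10^8 J m⁻² K⁻¹.
τ = C / λ = 7.86×10^8 / 22.7 = 3.46×10^7 s.
Equilibrium anomaly ΔT_eq = F / λ = 151 / 22.7 = 6.65 K.
t = 586 days = 5.06×10^7 s, so t/τ = 1.46.
ΔT(t) = ΔT_eq (1 − e^(−t/τ)) = 6.65 × (1 − e^−1.46) = 5.11 K.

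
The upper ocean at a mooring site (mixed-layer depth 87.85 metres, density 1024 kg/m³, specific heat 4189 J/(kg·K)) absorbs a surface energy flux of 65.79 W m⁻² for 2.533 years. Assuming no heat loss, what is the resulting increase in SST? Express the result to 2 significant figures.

14 K

Areal heat capacity C = ρ c_p D = 1024 × 4189 × 87.85 = 3.77×10^8 J m⁻² K⁻¹.
Net heat input Q = F Δt = 65.79 × (2.533 years × 3.156×10^7 s/year) = 5.26×10^9 J/m².
ΔT = Q / C = 5.26×10^9 / 3.77×10^8 = 14.0 K.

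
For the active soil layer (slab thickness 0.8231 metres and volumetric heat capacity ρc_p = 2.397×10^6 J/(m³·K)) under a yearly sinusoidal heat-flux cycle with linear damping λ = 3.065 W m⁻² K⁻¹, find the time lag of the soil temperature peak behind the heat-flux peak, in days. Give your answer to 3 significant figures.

Areal heat capacity C = ρc_p × D = 2.397×10^6 × 0.8231 = 1.97×10^6 J/(m²·K).
ω = 2π / 3.15×10^7 s = 1.99×10^-7 s⁻¹.
Phase lag φ = arctan(Cω/λ) = arctan(0.393/3.065) = 0.128 rad.
Time lag = φ / ω = 0.128 / 1.99×10^-7 = 6.40×10^5 s = 7.41 days.

7.41 days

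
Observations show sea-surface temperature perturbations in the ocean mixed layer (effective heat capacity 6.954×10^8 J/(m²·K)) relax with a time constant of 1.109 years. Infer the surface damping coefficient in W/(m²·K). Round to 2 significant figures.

20

Areal heat capacity C = 6.954×10^8 J/(m²·K) (given).
τ = 1.109 years = 3.50×10^7 s.
λ = C / τ = 6.95×10^8 / 3.50×10^7 = 19.9 W/(m²·K).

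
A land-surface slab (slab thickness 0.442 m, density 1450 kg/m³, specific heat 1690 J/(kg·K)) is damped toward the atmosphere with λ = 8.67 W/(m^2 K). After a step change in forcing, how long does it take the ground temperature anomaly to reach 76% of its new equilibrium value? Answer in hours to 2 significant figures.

50 hours

Areal heat capacity C = ρ c_p D = 1450 × 1690 × 0.442 = 1.08×10^6 J/(m^2 K).
τ = C / λ = 1.08×10^6 / 8.67 = 1.25×10^5 s.
Fraction reached: 1 − e^(−t/τ) = 0.76 ⇒ t = −τ ln(1 − 0.76) = τ × 1.43.
t = 1.78×10^5 s = 49.5 hours.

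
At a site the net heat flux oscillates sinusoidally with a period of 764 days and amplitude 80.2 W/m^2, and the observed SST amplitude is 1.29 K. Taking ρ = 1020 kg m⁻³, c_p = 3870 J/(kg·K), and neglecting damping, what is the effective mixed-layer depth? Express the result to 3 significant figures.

ω = 2π / 6.60×10^7 s = 9.52×10^-8 s⁻¹.
Required C = F₀ / (A ω) = 80.2 / (1.29 × 9.52×10^-8) = 6.53×10^8 J/(m²·K).
D = C / (ρ c_p) = 6.53×10^8 / (1020 × 3870) = 165 m.

165 m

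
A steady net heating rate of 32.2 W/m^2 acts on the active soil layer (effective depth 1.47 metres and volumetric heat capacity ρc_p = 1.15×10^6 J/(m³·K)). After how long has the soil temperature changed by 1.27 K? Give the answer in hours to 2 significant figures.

19 hours

Areal heat capacity C = ρc_p × D = 1.15×10^6 × 1.47 = 1.69×10^6 J/(m²·K).
Time required: Δt = C ΔT / F = 1.69×10^6 × 1.27 / 32.2 = 66700 s.
In hours: 66700 s / (3600 s/hour) = 18.5 hours.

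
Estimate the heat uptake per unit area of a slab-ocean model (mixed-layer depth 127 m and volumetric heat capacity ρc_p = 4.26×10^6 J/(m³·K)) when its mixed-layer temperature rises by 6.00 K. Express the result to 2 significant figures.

Areal heat capacity C = ρc_p × D = 4.26×10^6 × 127 = 5.41×10^8 J m⁻² K⁻¹.
ΔQ = C ΔT = 5.41×10^8 × 6.00 = 3.25×10^9 J/m².

3.2×10^9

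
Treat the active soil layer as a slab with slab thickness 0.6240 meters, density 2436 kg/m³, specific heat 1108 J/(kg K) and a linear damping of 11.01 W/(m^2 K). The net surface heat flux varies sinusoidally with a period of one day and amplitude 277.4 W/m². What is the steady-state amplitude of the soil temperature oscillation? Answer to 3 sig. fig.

Areal heat capacity C = ρ c_p D = 2436 × 1108 × 0.6240 = 1.68×10^6 J m⁻² K⁻¹.
Angular frequency ω = 2π / T = 2π / 86400 s = 7.27×10^-5 s⁻¹.
√((Cω)² + λ²) = √((122)² + 11.01²) = 123 W/(m²·K).
Amplitude A = F₀ / √((Cω)²+λ²) = 277.4 / 123 = 2.26 K.

2.26 K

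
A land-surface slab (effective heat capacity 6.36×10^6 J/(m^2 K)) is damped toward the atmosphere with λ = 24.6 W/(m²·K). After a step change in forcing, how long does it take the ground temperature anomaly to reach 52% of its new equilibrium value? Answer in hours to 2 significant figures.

53 hours

Areal heat capacity C = 6.36×10^6 J/(m^2 K) (given).
τ = C / λ = 6.36×10^6 / 24.6 = 2.59×10^5 s.
Fraction reached: 1 − e^(−t/τ) = 0.52 ⇒ t = −τ ln(1 − 0.52) = τ × 0.734.
t = 1.90×10^5 s = 52.7 hours.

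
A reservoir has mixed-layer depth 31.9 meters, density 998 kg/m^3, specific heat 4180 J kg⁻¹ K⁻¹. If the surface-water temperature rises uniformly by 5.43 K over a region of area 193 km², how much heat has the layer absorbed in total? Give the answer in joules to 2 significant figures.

1.4×10^17 J

Areal heat capacity C = ρ c_p D = 998 × 4180 × 31.9 = 1.33×10^8 J/(m^2 K).
Heat per unit area: q = C ΔT = 1.33×10^8 × 5.43 = 7.23×10^8 J/m².
Total heat: Q = q × A = 7.23×10^8 × (193 × 10⁶ m²) = 1.39×10^17 J.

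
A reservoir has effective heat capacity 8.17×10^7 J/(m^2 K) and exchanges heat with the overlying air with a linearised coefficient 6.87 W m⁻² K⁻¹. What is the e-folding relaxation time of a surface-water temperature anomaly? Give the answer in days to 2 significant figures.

140 days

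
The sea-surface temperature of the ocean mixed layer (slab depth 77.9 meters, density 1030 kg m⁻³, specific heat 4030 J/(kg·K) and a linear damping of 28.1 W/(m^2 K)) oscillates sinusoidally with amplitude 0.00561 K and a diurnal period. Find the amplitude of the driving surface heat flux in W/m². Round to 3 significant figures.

132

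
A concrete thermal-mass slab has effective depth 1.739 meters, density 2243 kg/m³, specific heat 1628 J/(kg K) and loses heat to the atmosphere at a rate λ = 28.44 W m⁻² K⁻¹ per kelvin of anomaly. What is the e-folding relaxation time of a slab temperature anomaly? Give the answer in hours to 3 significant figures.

62.0 hours

Areal heat capacity C = ρ c_p D = 2243 × 1628 × 1.739 = 6.35×10^6 J/(m^2 K).
Relaxation time τ = C / λ = 6.35×10^6 / 28.44 = 2.23×10^5 s.
In hours: 2.23×10^5 s / (3600 s/hour) = 62.0 hours.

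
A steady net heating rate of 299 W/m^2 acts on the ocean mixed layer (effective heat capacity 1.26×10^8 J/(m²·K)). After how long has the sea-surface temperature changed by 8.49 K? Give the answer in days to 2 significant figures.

41 days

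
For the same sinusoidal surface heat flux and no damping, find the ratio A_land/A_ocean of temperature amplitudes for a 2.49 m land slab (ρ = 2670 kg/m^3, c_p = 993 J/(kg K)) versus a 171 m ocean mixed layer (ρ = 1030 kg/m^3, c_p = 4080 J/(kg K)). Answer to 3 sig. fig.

109

C_ocean = 1030 × 4080 × 171 = 7.19×10^8 J/(m²·K).
C_land = 2670 × 993 × 2.49 = 6.60×10^6 J/(m²·K).
Undamped amplitude ∝ 1/C, so A_land/A_ocean = C_ocean/C_land = 109.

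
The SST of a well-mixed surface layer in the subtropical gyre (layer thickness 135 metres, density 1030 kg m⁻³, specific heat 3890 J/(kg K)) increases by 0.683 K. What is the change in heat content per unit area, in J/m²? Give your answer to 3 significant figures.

Areal heat capacity C = ρ c_p D = 1030 × 3890 × 135 = 5.41×10^8 J/(m^2 K).
ΔQ = C ΔT = 5.41×10^8 × 0.683 = 3.69×10^8 J/m².

3.69×10^8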